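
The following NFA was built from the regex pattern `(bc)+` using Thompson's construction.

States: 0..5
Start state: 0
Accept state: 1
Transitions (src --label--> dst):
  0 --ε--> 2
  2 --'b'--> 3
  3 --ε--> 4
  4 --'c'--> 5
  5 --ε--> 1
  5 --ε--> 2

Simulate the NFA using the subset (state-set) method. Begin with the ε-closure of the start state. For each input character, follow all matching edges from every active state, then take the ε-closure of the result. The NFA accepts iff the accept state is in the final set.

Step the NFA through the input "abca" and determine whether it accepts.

start: ε-closure({0}) = {0,2}
'a' @ 1: {}  — dead — no transitions
rest 'bca' ignored (set empty)
end set {} — state 1 not in

Answer: REJECT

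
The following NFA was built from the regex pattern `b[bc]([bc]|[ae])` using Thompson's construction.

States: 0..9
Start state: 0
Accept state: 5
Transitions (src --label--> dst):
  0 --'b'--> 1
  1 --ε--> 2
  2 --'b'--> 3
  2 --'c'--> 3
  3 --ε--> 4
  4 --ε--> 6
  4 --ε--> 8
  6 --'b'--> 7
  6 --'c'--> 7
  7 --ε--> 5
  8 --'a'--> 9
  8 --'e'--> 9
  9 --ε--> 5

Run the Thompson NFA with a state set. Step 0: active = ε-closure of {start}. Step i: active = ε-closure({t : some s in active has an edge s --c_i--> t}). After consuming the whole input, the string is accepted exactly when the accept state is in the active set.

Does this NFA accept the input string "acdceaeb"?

initial (ε-close {0}): {0}
'a' @ 1: {}  — no active states
rest 'cdceaeb' ignored (set empty)
end set {} — state 5 not in

Answer: REJECT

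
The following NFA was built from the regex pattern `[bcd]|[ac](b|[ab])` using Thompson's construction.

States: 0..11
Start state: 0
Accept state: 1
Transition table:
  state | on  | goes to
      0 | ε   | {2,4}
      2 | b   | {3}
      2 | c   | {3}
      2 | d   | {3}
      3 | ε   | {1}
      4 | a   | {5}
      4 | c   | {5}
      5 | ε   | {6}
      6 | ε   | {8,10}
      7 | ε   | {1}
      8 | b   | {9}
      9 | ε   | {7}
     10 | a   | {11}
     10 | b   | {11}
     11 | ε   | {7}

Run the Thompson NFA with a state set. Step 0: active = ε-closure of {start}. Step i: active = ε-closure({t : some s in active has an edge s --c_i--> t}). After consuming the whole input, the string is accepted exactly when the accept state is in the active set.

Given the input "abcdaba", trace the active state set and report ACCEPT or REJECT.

Answer: REJECT

Derivation:
S₀ = ε-closure({0}) = {0,2,4}
'a' @ 1: {5,6,8,10}
'b' @ 2: {1,7,9,11}  ✓accept
'c' @ 3: {}  — dead — no transitions
rest 'daba' ignored (set empty)
final: {}; accept 1 not in set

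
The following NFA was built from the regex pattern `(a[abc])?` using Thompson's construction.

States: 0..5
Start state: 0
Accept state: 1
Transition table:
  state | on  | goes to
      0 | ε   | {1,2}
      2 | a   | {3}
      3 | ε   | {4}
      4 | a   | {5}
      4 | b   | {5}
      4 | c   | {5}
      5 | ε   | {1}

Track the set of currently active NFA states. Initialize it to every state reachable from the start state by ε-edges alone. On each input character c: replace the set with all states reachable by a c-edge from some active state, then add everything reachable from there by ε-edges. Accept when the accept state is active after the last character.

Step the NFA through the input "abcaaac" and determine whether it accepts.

initial (ε-close {0}): {0,1,2}
'a' @ 1: {3,4}
'b' @ 2: {1,5}  ✓accept
'c' @ 3: {}  — dead — no transitions
rest 'aaac' ignored (set empty)
after full input: {}  (accept=1 not in)

Answer: REJECT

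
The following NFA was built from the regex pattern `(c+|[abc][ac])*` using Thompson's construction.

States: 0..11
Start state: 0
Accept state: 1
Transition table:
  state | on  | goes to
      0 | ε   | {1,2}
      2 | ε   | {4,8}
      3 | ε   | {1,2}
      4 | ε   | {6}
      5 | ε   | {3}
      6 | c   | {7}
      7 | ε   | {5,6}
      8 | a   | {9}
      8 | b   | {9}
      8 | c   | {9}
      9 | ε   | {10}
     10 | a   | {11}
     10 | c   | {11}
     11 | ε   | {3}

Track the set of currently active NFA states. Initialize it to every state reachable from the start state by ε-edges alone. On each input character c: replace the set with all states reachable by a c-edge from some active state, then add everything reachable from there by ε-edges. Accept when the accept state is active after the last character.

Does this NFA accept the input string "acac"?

start: ε-closure({0}) = {0,1,2,4,6,8}
'a' @ 1: {9,10}
'c' @ 2: {1,2,3,4,6,8,11}  ✓accept
'a' @ 3: {9,10}
'c' @ 4: {1,2,3,4,6,8,11}  ✓accept
final: {1,2,3,4,6,8,11}; accept 1 in set

Answer: ACCEPT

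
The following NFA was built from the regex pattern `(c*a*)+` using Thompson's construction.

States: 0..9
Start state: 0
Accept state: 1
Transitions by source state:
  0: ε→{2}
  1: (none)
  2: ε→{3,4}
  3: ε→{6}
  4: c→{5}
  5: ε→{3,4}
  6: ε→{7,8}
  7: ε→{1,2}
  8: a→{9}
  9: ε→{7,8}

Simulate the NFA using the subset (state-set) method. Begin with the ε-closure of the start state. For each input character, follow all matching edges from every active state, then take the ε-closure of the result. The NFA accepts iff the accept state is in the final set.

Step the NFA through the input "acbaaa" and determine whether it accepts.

Answer: REJECT

Derivation:
initial (ε-close {0}): {0,1,2,3,4,6,7,8}
'a' @ 1: {1,2,3,4,6,7,8,9}  (accept∈set)
'c' @ 2: {1,2,3,4,5,6,7,8}  (accept∈set)
'b' @ 3: {}  — state set empty
rest 'aaa' ignored (set empty)
after full input: {}  (accept=1 not in)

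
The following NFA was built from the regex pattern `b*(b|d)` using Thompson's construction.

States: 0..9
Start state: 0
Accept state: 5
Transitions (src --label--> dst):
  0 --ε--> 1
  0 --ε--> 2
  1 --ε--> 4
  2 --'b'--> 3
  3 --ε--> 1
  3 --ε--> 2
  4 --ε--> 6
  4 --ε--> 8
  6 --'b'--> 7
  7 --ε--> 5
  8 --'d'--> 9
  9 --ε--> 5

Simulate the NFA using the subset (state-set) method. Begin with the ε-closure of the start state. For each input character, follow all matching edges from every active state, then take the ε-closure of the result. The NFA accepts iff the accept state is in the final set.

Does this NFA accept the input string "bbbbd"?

Answer: ACCEPT

Derivation:
initial (ε-close {0}): {0,1,2,4,6,8}
'b' @ 1: {1,2,3,4,5,6,7,8}  (accept∈set)
'b' @ 2: {1,2,3,4,5,6,7,8}  (accept∈set)
'b' @ 3: {1,2,3,4,5,6,7,8}  (accept∈set)
'b' @ 4: {1,2,3,4,5,6,7,8}  (accept∈set)
'd' @ 5: {5,9}  (accept∈set)
final: {5,9}; accept 5 in set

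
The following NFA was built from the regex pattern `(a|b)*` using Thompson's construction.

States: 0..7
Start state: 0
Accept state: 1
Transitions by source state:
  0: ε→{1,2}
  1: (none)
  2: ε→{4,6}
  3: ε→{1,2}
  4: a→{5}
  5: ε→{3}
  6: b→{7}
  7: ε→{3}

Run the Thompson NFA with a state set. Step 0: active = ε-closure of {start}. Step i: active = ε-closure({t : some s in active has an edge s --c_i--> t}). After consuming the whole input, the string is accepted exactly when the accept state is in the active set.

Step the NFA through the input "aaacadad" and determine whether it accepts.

S₀ = ε-closure({0}) = {0,1,2,4,6}
'a' @ 1: {1,2,3,4,5,6}  [accepting]
'a' @ 2: {1,2,3,4,5,6}  [accepting]
'a' @ 3: {1,2,3,4,5,6}  [accepting]
'c' @ 4: {}  — dead — no transitions
rest 'adad' ignored (set empty)
after full input: {}  (accept=1 not in)

Answer: REJECT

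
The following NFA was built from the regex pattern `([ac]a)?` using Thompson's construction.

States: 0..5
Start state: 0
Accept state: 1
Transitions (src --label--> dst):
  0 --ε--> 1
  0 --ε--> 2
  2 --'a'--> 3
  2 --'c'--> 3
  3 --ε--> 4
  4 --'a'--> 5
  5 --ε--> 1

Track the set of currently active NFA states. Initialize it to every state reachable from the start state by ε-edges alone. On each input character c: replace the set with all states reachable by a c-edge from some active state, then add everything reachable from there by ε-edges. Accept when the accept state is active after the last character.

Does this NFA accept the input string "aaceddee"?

Answer: REJECT

Steps:
start: ε-closure({0}) = {0,1,2}
'a' @ 1: {3,4}
'a' @ 2: {1,5}  [accepting]
'c' @ 3: {}  — no active states
rest 'eddee' ignored (set empty)
end set {} — state 1 not in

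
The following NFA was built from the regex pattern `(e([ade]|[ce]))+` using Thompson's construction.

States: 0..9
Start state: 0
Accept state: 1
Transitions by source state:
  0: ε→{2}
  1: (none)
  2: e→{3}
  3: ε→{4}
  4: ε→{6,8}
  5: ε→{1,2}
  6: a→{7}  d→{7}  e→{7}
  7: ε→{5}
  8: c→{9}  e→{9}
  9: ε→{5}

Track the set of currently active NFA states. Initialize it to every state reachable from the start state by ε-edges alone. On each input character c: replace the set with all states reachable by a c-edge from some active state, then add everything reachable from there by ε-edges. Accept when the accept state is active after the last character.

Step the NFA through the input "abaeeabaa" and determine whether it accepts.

Answer: REJECT

Derivation:
S₀ = ε-closure({0}) = {0,2}
'a' @ 1: {}  — no active states
rest 'baeeabaa' ignored (set empty)
after full input: {}  (accept=1 not in)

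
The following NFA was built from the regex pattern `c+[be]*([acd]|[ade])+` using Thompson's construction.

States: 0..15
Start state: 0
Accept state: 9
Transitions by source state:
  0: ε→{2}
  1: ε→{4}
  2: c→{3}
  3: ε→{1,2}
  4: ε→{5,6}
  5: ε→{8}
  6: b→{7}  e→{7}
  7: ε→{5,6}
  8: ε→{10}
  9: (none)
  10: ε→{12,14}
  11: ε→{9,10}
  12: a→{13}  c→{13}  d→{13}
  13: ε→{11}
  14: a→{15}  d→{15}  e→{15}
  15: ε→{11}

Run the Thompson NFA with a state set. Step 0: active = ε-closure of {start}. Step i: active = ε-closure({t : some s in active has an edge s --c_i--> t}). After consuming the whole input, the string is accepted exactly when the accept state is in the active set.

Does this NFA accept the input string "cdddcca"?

Answer: ACCEPT

Steps:
initial (ε-close {0}): {0,2}
'c' @ 1: {1,2,3,4,5,6,8,10,12,14}
'd' @ 2: {9,10,11,12,13,14,15}  [accepting]
'd' @ 3: {9,10,11,12,13,14,15}  [accepting]
'd' @ 4: {9,10,11,12,13,14,15}  [accepting]
'c' @ 5: {9,10,11,12,13,14}  [accepting]
'c' @ 6: {9,10,11,12,13,14}  [accepting]
'a' @ 7: {9,10,11,12,13,14,15}  [accepting]
end set {9,10,11,12,13,14,15} — state 9 in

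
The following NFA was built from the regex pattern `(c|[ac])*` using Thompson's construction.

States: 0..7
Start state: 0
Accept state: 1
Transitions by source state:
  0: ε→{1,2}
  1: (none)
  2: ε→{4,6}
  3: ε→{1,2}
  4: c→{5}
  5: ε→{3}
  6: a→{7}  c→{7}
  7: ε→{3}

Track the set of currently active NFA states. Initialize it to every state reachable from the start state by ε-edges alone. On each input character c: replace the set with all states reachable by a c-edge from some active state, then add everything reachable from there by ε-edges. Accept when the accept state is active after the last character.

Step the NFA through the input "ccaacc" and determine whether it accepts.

Answer: ACCEPT

Trace:
initial (ε-close {0}): {0,1,2,4,6}
'c' @ 1: {1,2,3,4,5,6,7}  (accept∈set)
'c' @ 2: {1,2,3,4,5,6,7}  (accept∈set)
'a' @ 3: {1,2,3,4,6,7}  (accept∈set)
'a' @ 4: {1,2,3,4,6,7}  (accept∈set)
'c' @ 5: {1,2,3,4,5,6,7}  (accept∈set)
'c' @ 6: {1,2,3,4,5,6,7}  (accept∈set)
after full input: {1,2,3,4,5,6,7}  (accept=1 in)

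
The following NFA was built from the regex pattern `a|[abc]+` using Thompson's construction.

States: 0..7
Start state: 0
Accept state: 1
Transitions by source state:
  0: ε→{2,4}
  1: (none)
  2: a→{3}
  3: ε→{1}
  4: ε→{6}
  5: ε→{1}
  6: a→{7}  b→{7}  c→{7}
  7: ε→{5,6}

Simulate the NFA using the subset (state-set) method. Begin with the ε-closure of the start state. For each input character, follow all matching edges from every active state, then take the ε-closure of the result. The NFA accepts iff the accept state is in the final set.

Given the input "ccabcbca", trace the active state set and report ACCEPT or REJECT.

initial (ε-close {0}): {0,2,4,6}
'c' @ 1: {1,5,6,7}  [accepting]
'c' @ 2: {1,5,6,7}  [accepting]
'a' @ 3: {1,5,6,7}  [accepting]
'b' @ 4: {1,5,6,7}  [accepting]
'c' @ 5: {1,5,6,7}  [accepting]
'b' @ 6: {1,5,6,7}  [accepting]
'c' @ 7: {1,5,6,7}  [accepting]
'a' @ 8: {1,5,6,7}  [accepting]
end set {1,5,6,7} — state 1 in

Answer: ACCEPT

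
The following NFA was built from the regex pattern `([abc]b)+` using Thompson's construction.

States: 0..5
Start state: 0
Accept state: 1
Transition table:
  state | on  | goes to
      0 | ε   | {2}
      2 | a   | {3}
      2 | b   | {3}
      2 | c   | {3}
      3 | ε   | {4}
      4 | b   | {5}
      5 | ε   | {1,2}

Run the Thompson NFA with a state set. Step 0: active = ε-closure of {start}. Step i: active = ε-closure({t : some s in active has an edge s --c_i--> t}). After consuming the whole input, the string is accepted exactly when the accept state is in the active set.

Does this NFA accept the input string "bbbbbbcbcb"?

Answer: ACCEPT

Steps:
initial (ε-close {0}): {0,2}
'b' @ 1: {3,4}
'b' @ 2: {1,2,5}  [accepting]
'b' @ 3: {3,4}
'b' @ 4: {1,2,5}  [accepting]
'b' @ 5: {3,4}
'b' @ 6: {1,2,5}  [accepting]
'c' @ 7: {3,4}
'b' @ 8: {1,2,5}  [accepting]
'c' @ 9: {3,4}
'b' @ 10: {1,2,5}  [accepting]
final: {1,2,5}; accept 1 in set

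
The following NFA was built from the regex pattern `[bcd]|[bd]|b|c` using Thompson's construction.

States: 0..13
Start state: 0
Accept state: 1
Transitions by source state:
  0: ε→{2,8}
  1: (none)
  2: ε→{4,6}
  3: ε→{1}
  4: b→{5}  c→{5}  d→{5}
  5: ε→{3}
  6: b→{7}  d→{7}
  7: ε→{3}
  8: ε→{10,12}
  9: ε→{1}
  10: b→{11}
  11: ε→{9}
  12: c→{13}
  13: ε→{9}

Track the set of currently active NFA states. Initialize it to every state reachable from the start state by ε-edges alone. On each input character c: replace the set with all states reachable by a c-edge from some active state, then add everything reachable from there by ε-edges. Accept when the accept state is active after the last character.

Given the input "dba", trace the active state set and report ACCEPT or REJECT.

Answer: REJECT

Steps:
start: ε-closure({0}) = {0,2,4,6,8,10,12}
'd' @ 1: {1,3,5,7}  ✓accept
'b' @ 2: {}  — no active states
rest 'a' ignored (set empty)
after full input: {}  (accept=1 not in)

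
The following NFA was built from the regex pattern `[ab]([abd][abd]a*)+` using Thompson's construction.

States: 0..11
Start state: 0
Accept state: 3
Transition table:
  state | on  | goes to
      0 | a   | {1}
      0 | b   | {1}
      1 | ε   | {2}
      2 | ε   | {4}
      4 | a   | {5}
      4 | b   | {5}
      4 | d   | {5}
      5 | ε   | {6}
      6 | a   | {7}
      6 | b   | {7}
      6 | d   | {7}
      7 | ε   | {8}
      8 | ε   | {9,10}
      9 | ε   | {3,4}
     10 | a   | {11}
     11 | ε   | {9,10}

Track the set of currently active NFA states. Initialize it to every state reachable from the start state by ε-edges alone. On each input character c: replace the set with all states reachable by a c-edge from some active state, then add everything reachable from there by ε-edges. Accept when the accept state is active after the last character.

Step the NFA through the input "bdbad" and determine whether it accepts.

Answer: ACCEPT

Derivation:
initial (ε-close {0}): {0}
'b' @ 1: {1,2,4}
'd' @ 2: {5,6}
'b' @ 3: {3,4,7,8,9,10}  ✓accept
'a' @ 4: {3,4,5,6,9,10,11}  ✓accept
'd' @ 5: {3,4,5,6,7,8,9,10}  ✓accept
end set {3,4,5,6,7,8,9,10} — state 3 in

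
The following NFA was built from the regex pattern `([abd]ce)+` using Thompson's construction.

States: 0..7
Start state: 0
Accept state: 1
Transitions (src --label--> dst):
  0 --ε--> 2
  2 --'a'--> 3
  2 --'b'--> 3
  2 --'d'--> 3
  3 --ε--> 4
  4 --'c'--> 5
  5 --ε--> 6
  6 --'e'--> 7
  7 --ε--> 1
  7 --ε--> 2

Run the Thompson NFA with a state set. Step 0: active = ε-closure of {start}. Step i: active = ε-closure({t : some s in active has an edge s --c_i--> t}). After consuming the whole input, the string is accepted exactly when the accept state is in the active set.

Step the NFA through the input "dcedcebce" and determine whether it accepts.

initial (ε-close {0}): {0,2}
'd' @ 1: {3,4}
'c' @ 2: {5,6}
'e' @ 3: {1,2,7}  (accept∈set)
'd' @ 4: {3,4}
'c' @ 5: {5,6}
'e' @ 6: {1,2,7}  (accept∈set)
'b' @ 7: {3,4}
'c' @ 8: {5,6}
'e' @ 9: {1,2,7}  (accept∈set)
after full input: {1,2,7}  (accept=1 in)

Answer: ACCEPT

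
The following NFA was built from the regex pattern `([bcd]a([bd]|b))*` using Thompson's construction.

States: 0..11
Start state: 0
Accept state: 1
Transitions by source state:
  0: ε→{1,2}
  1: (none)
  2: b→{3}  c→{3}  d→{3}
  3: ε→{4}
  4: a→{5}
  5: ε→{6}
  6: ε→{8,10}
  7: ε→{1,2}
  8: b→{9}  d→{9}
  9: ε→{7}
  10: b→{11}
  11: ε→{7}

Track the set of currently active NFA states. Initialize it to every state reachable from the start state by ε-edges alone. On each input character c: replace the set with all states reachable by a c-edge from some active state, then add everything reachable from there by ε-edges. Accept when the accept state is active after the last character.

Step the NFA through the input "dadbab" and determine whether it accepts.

initial (ε-close {0}): {0,1,2}
'd' @ 1: {3,4}
'a' @ 2: {5,6,8,10}
'd' @ 3: {1,2,7,9}  [accepting]
'b' @ 4: {3,4}
'a' @ 5: {5,6,8,10}
'b' @ 6: {1,2,7,9,11}  [accepting]
end set {1,2,7,9,11} — state 1 in

Answer: ACCEPT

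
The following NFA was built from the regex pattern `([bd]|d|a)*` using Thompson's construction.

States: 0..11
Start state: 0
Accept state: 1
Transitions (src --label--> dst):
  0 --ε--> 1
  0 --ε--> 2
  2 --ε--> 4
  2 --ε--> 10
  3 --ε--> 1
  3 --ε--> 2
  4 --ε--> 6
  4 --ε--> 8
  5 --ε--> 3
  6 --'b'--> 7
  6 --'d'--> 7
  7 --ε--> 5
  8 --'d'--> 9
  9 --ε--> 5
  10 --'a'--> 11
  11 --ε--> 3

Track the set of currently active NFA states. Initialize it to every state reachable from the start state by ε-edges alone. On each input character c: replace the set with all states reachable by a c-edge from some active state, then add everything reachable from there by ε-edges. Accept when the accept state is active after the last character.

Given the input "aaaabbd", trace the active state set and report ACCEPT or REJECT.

S₀ = ε-closure({0}) = {0,1,2,4,6,8,10}
'a' @ 1: {1,2,3,4,6,8,10,11}  ✓accept
'a' @ 2: {1,2,3,4,6,8,10,11}  ✓accept
'a' @ 3: {1,2,3,4,6,8,10,11}  ✓accept
'a' @ 4: {1,2,3,4,6,8,10,11}  ✓accept
'b' @ 5: {1,2,3,4,5,6,7,8,10}  ✓accept
'b' @ 6: {1,2,3,4,5,6,7,8,10}  ✓accept
'd' @ 7: {1,2,3,4,5,6,7,8,9,10}  ✓accept
end set {1,2,3,4,5,6,7,8,9,10} — state 1 in

Answer: ACCEPT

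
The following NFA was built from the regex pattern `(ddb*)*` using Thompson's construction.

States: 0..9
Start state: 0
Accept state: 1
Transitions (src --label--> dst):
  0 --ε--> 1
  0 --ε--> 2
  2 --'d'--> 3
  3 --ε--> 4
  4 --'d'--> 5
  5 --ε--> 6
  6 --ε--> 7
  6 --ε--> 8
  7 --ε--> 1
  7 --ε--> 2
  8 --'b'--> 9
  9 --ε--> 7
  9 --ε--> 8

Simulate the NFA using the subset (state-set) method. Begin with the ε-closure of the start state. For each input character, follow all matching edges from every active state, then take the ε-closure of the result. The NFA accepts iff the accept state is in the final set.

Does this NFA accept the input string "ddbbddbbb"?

start: ε-closure({0}) = {0,1,2}
'd' @ 1: {3,4}
'd' @ 2: {1,2,5,6,7,8}  ✓accept
'b' @ 3: {1,2,7,8,9}  ✓accept
'b' @ 4: {1,2,7,8,9}  ✓accept
'd' @ 5: {3,4}
'd' @ 6: {1,2,5,6,7,8}  ✓accept
'b' @ 7: {1,2,7,8,9}  ✓accept
'b' @ 8: {1,2,7,8,9}  ✓accept
'b' @ 9: {1,2,7,8,9}  ✓accept
after full input: {1,2,7,8,9}  (accept=1 in)

Answer: ACCEPT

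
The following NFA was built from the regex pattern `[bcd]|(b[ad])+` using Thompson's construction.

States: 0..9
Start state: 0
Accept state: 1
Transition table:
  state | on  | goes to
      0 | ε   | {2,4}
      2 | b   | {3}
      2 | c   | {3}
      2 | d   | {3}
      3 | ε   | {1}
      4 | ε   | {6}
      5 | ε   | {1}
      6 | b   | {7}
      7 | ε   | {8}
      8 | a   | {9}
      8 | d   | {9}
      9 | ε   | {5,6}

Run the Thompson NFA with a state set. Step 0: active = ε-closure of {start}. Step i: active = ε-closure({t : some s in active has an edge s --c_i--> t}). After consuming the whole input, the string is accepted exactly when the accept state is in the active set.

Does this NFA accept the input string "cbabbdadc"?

initial (ε-close {0}): {0,2,4,6}
'c' @ 1: {1,3}  [accepting]
'b' @ 2: {}  — dead — no transitions
rest 'abbdadc' ignored (set empty)
end set {} — state 1 not in

Answer: REJECT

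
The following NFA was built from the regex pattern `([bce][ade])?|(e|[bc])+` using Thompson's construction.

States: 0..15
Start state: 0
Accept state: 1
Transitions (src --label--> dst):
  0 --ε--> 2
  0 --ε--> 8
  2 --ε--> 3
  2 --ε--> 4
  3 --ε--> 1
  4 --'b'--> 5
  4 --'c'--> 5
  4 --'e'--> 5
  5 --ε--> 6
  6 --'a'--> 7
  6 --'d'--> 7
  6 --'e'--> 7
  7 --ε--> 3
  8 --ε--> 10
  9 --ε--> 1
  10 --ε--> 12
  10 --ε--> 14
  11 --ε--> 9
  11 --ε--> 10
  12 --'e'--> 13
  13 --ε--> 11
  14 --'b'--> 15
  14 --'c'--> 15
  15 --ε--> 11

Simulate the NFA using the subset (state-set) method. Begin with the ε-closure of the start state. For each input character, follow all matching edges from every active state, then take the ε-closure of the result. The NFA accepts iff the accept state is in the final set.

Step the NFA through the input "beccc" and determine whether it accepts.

Answer: ACCEPT

Trace:
initial (ε-close {0}): {0,1,2,3,4,8,10,12,14}
'b' @ 1: {1,5,6,9,10,11,12,14,15}  ✓accept
'e' @ 2: {1,3,7,9,10,11,12,13,14}  ✓accept
'c' @ 3: {1,9,10,11,12,14,15}  ✓accept
'c' @ 4: {1,9,10,11,12,14,15}  ✓accept
'c' @ 5: {1,9,10,11,12,14,15}  ✓accept
final: {1,9,10,11,12,14,15}; accept 1 in set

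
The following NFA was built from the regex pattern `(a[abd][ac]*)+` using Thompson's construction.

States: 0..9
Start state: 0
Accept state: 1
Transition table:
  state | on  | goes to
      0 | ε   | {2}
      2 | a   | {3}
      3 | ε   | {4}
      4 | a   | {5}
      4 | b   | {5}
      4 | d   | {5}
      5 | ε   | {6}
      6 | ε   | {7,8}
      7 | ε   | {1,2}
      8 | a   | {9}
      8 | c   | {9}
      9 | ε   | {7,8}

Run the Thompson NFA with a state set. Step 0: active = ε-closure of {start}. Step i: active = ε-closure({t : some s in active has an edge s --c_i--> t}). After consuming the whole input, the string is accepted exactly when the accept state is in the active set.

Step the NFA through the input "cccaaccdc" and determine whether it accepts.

S₀ = ε-closure({0}) = {0,2}
'c' @ 1: {}  — state set empty
rest 'ccaaccdc' ignored (set empty)
end set {} — state 1 not in

Answer: REJECT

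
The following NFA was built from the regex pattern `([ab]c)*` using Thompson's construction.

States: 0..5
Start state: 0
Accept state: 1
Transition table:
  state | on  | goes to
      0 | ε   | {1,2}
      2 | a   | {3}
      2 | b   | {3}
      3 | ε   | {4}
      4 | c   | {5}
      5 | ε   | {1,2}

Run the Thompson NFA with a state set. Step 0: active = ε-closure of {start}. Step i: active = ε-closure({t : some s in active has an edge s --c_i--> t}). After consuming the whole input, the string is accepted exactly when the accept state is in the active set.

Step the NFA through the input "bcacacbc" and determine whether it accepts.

Answer: ACCEPT

Derivation:
S₀ = ε-closure({0}) = {0,1,2}
'b' @ 1: {3,4}
'c' @ 2: {1,2,5}  (accept∈set)
'a' @ 3: {3,4}
'c' @ 4: {1,2,5}  (accept∈set)
'a' @ 5: {3,4}
'c' @ 6: {1,2,5}  (accept∈set)
'b' @ 7: {3,4}
'c' @ 8: {1,2,5}  (accept∈set)
end set {1,2,5} — state 1 in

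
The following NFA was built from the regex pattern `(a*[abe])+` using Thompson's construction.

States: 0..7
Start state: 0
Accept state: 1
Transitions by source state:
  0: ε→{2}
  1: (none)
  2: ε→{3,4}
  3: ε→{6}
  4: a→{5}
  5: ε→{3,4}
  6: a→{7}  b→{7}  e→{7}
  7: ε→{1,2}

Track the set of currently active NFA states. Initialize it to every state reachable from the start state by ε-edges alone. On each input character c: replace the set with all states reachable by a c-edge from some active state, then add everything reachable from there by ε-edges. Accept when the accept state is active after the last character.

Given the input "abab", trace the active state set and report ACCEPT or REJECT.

start: ε-closure({0}) = {0,2,3,4,6}
'a' @ 1: {1,2,3,4,5,6,7}  (accept∈set)
'b' @ 2: {1,2,3,4,6,7}  (accept∈set)
'a' @ 3: {1,2,3,4,5,6,7}  (accept∈set)
'b' @ 4: {1,2,3,4,6,7}  (accept∈set)
end set {1,2,3,4,6,7} — state 1 in

Answer: ACCEPT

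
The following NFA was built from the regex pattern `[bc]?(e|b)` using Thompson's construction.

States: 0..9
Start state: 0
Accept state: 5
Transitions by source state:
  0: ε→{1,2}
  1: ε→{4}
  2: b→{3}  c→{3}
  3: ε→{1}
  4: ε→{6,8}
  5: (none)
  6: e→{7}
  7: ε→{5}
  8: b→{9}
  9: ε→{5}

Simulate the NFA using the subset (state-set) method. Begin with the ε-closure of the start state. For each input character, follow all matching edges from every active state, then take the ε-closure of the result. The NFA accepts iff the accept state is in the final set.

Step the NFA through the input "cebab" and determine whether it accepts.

S₀ = ε-closure({0}) = {0,1,2,4,6,8}
'c' @ 1: {1,3,4,6,8}
'e' @ 2: {5,7}  [accepting]
'b' @ 3: {}  — no active states
rest 'ab' ignored (set empty)
end set {} — state 5 not in

Answer: REJECT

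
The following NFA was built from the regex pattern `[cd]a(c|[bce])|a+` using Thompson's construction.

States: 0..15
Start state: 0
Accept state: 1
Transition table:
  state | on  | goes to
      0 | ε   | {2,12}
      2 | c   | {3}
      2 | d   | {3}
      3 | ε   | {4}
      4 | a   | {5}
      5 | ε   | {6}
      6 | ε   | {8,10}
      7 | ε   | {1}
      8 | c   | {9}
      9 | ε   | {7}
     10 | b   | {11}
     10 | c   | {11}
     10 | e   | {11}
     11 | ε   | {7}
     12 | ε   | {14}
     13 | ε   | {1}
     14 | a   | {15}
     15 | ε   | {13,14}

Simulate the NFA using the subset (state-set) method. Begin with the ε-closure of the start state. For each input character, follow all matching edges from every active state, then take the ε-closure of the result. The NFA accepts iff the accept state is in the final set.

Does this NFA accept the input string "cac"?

Answer: ACCEPT

Steps:
S₀ = ε-closure({0}) = {0,2,12,14}
'c' @ 1: {3,4}
'a' @ 2: {5,6,8,10}
'c' @ 3: {1,7,9,11}  ✓accept
end set {1,7,9,11} — state 1 in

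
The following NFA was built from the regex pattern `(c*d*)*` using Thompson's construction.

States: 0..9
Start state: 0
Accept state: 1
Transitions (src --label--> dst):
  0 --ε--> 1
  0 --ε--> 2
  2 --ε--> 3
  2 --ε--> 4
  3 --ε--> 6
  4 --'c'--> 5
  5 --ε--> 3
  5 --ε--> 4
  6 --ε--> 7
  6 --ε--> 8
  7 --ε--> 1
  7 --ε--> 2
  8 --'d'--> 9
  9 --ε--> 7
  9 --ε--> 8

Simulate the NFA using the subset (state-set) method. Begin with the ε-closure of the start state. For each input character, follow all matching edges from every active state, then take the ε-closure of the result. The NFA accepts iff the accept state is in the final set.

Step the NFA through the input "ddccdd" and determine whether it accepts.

start: ε-closure({0}) = {0,1,2,3,4,6,7,8}
'd' @ 1: {1,2,3,4,6,7,8,9}  [accepting]
'd' @ 2: {1,2,3,4,6,7,8,9}  [accepting]
'c' @ 3: {1,2,3,4,5,6,7,8}  [accepting]
'c' @ 4: {1,2,3,4,5,6,7,8}  [accepting]
'd' @ 5: {1,2,3,4,6,7,8,9}  [accepting]
'd' @ 6: {1,2,3,4,6,7,8,9}  [accepting]
after full input: {1,2,3,4,6,7,8,9}  (accept=1 in)

Answer: ACCEPT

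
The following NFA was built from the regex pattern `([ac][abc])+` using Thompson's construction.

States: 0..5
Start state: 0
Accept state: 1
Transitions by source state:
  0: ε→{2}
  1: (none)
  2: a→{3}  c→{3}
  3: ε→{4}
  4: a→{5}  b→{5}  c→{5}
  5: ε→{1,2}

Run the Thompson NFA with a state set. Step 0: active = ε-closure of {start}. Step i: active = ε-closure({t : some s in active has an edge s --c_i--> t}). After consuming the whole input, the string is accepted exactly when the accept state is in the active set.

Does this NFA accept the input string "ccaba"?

S₀ = ε-closure({0}) = {0,2}
'c' @ 1: {3,4}
'c' @ 2: {1,2,5}  (accept∈set)
'a' @ 3: {3,4}
'b' @ 4: {1,2,5}  (accept∈set)
'a' @ 5: {3,4}
end set {3,4} — state 1 not in

Answer: REJECT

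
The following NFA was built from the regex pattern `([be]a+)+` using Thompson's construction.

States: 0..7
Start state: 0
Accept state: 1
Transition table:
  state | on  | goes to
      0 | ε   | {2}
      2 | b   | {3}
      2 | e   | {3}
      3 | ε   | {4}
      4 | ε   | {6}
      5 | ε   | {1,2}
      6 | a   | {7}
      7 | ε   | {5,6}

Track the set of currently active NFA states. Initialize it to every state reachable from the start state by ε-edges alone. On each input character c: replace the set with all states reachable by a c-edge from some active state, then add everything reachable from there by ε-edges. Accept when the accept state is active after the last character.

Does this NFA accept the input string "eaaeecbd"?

S₀ = ε-closure({0}) = {0,2}
'e' @ 1: {3,4,6}
'a' @ 2: {1,2,5,6,7}  [accepting]
'a' @ 3: {1,2,5,6,7}  [accepting]
'e' @ 4: {3,4,6}
'e' @ 5: {}  — dead — no transitions
rest 'cbd' ignored (set empty)
final: {}; accept 1 not in set

Answer: REJECT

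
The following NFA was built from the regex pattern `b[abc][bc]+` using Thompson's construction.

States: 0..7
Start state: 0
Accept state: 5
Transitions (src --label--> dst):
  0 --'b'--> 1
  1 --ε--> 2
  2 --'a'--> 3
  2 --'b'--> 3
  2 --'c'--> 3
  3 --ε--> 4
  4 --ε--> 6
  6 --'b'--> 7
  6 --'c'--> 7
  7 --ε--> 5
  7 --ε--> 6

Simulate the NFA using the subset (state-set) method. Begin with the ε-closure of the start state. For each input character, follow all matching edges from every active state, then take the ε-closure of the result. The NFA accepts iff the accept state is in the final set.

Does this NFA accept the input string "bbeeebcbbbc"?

S₀ = ε-closure({0}) = {0}
'b' @ 1: {1,2}
'b' @ 2: {3,4,6}
'e' @ 3: {}  — state set empty
rest 'eebcbbbc' ignored (set empty)
final: {}; accept 5 not in set

Answer: REJECT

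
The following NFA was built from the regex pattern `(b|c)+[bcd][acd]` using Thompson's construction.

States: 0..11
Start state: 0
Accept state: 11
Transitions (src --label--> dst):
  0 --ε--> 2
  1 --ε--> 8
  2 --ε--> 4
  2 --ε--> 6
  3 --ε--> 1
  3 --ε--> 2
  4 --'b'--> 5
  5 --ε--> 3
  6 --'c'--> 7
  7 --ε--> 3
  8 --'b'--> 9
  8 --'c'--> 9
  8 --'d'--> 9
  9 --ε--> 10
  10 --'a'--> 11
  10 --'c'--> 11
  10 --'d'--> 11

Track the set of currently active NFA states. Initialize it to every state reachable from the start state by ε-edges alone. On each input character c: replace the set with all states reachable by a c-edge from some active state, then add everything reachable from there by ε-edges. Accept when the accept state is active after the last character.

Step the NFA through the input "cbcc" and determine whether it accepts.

S₀ = ε-closure({0}) = {0,2,4,6}
'c' @ 1: {1,2,3,4,6,7,8}
'b' @ 2: {1,2,3,4,5,6,8,9,10}
'c' @ 3: {1,2,3,4,6,7,8,9,10,11}  ✓accept
'c' @ 4: {1,2,3,4,6,7,8,9,10,11}  ✓accept
end set {1,2,3,4,6,7,8,9,10,11} — state 11 in

Answer: ACCEPT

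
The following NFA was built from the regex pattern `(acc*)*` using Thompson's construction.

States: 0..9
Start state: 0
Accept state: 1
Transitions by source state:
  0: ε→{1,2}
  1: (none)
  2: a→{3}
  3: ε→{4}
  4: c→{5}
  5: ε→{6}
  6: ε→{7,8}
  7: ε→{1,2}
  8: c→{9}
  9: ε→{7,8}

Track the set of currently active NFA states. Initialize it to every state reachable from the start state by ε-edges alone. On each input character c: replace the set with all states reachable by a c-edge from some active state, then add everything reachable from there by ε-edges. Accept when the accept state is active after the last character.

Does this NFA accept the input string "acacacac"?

Answer: ACCEPT

Steps:
initial (ε-close {0}): {0,1,2}
'a' @ 1: {3,4}
'c' @ 2: {1,2,5,6,7,8}  [accepting]
'a' @ 3: {3,4}
'c' @ 4: {1,2,5,6,7,8}  [accepting]
'a' @ 5: {3,4}
'c' @ 6: {1,2,5,6,7,8}  [accepting]
'a' @ 7: {3,4}
'c' @ 8: {1,2,5,6,7,8}  [accepting]
final: {1,2,5,6,7,8}; accept 1 in set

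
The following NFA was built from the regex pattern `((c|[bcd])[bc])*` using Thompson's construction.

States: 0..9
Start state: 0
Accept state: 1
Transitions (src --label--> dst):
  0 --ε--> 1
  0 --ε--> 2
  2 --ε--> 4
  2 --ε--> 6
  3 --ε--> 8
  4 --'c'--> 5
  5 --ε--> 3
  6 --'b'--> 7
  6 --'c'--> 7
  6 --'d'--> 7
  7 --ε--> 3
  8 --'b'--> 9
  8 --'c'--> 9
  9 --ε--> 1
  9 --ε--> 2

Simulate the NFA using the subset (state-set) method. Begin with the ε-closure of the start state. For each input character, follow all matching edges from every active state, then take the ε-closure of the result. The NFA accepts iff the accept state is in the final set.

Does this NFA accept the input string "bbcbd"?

Answer: REJECT

Trace:
S₀ = ε-closure({0}) = {0,1,2,4,6}
'b' @ 1: {3,7,8}
'b' @ 2: {1,2,4,6,9}  [accepting]
'c' @ 3: {3,5,7,8}
'b' @ 4: {1,2,4,6,9}  [accepting]
'd' @ 5: {3,7,8}
final: {3,7,8}; accept 1 not in set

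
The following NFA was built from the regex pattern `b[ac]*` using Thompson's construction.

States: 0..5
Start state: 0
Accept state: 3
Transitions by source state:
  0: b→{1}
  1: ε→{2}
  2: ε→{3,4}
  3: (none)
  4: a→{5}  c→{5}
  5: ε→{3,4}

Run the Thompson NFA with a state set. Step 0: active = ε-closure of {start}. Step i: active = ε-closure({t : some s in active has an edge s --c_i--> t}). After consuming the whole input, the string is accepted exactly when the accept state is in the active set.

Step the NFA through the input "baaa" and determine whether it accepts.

Answer: ACCEPT

Trace:
initial (ε-close {0}): {0}
'b' @ 1: {1,2,3,4}  [accepting]
'a' @ 2: {3,4,5}  [accepting]
'a' @ 3: {3,4,5}  [accepting]
'a' @ 4: {3,4,5}  [accepting]
end set {3,4,5} — state 3 in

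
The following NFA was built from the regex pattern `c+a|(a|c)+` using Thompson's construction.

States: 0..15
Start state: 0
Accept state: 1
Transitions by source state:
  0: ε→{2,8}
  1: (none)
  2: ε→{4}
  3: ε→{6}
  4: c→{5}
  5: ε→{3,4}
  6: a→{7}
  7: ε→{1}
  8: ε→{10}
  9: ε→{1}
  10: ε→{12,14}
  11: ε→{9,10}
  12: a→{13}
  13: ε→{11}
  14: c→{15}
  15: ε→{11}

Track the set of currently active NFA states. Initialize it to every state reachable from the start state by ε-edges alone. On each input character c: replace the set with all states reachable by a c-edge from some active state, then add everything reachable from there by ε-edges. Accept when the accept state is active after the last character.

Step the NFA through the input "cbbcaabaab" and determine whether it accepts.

Answer: REJECT

Trace:
initial (ε-close {0}): {0,2,4,8,10,12,14}
'c' @ 1: {1,3,4,5,6,9,10,11,12,14,15}  (accept∈set)
'b' @ 2: {}  — no active states
rest 'bcaabaab' ignored (set empty)
end set {} — state 1 not in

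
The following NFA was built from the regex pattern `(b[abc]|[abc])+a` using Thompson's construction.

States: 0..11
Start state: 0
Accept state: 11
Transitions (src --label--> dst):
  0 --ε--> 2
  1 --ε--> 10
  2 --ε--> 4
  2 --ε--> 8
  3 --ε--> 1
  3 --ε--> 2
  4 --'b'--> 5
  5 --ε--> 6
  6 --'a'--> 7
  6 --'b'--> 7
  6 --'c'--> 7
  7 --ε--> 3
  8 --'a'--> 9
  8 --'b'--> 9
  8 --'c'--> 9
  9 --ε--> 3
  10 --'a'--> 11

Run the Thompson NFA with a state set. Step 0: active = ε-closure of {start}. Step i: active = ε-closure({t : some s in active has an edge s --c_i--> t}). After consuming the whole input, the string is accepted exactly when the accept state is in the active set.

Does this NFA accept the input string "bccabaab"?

Answer: REJECT

Trace:
S₀ = ε-closure({0}) = {0,2,4,8}
'b' @ 1: {1,2,3,4,5,6,8,9,10}
'c' @ 2: {1,2,3,4,7,8,9,10}
'c' @ 3: {1,2,3,4,8,9,10}
'a' @ 4: {1,2,3,4,8,9,10,11}  (accept∈set)
'b' @ 5: {1,2,3,4,5,6,8,9,10}
'a' @ 6: {1,2,3,4,7,8,9,10,11}  (accept∈set)
'a' @ 7: {1,2,3,4,8,9,10,11}  (accept∈set)
'b' @ 8: {1,2,3,4,5,6,8,9,10}
end set {1,2,3,4,5,6,8,9,10} — state 11 not in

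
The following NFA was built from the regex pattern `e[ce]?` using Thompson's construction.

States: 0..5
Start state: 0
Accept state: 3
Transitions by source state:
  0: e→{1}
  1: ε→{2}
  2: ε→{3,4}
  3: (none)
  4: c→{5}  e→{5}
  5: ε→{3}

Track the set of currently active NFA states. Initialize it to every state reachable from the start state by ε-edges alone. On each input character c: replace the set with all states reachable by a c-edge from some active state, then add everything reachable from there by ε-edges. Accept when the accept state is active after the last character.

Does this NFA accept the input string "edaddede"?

Answer: REJECT

Trace:
initial (ε-close {0}): {0}
'e' @ 1: {1,2,3,4}  (accept∈set)
'd' @ 2: {}  — state set empty
rest 'addede' ignored (set empty)
end set {} — state 3 not in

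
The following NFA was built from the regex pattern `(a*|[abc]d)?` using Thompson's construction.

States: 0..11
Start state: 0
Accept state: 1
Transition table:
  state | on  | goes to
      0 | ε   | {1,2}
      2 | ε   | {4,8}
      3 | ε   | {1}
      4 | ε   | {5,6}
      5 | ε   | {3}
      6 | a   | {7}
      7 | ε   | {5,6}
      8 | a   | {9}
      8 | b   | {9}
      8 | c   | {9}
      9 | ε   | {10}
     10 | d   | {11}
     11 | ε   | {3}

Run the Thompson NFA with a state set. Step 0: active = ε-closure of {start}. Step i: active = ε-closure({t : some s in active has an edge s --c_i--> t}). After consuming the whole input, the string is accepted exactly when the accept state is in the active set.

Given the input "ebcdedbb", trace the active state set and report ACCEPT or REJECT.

start: ε-closure({0}) = {0,1,2,3,4,5,6,8}
'e' @ 1: {}  — no active states
rest 'bcdedbb' ignored (set empty)
end set {} — state 1 not in

Answer: REJECT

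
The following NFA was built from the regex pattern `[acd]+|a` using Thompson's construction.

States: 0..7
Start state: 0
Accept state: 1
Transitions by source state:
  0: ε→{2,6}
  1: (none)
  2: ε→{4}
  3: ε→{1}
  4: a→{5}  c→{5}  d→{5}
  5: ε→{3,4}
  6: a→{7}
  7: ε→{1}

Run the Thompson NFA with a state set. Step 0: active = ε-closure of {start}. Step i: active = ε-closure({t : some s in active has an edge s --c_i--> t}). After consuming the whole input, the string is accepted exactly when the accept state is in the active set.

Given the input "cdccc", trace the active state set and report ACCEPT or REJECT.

S₀ = ε-closure({0}) = {0,2,4,6}
'c' @ 1: {1,3,4,5}  (accept∈set)
'd' @ 2: {1,3,4,5}  (accept∈set)
'c' @ 3: {1,3,4,5}  (accept∈set)
'c' @ 4: {1,3,4,5}  (accept∈set)
'c' @ 5: {1,3,4,5}  (accept∈set)
end set {1,3,4,5} — state 1 in

Answer: ACCEPT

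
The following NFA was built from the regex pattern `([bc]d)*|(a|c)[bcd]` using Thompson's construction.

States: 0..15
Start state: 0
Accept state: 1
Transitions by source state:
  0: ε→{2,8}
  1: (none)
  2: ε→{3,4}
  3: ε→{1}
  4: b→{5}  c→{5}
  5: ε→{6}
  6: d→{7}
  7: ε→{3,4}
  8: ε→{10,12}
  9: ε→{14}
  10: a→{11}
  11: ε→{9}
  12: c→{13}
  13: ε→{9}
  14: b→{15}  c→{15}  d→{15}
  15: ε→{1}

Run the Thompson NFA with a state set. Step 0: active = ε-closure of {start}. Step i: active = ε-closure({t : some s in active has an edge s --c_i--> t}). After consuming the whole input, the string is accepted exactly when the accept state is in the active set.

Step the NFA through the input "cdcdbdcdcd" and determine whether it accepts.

Answer: ACCEPT

Steps:
initial (ε-close {0}): {0,1,2,3,4,8,10,12}
'c' @ 1: {5,6,9,13,14}
'd' @ 2: {1,3,4,7,15}  (accept∈set)
'c' @ 3: {5,6}
'd' @ 4: {1,3,4,7}  (accept∈set)
'b' @ 5: {5,6}
'd' @ 6: {1,3,4,7}  (accept∈set)
'c' @ 7: {5,6}
'd' @ 8: {1,3,4,7}  (accept∈set)
'c' @ 9: {5,6}
'd' @ 10: {1,3,4,7}  (accept∈set)
after full input: {1,3,4,7}  (accept=1 in)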